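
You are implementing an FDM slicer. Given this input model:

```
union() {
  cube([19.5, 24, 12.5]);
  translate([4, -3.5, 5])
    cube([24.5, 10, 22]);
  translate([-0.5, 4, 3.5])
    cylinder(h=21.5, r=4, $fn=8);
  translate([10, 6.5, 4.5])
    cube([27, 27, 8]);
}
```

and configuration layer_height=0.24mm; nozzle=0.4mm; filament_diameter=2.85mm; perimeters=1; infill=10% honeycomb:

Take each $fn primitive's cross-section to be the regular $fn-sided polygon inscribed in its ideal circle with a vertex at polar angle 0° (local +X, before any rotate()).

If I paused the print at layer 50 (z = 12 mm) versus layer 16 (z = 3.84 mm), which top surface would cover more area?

Layer 50 (z = 12): the 19.5×24 cube contributes its full rectangle (area 468.00 mm²); the cube at (4, -3.5) is present — its section is the full 24.5×10 rectangle (area 245.00 mm²); the cylinder at (-0.5, 4): section is a regular 8-gon, circumradius r=4 (area = (8/2)·4.000²·sin(360°/8) = 45.25 mm²); the cube at (10, 6.5) (footprint 27×27) is included at this height (area 729.00 mm²); Merging all regions: the regions partially overlap — summed areas 1487.25 mm² minus the doubly-counted overlap 285.73 mm² gives 1201.52 mm² — area = 1201.52 mm². So its area = 1201.52 mm². Layer 16 (z = 3.84): the cube (footprint 19.5×24) is included at this height (area 468.00 mm²); the cube at (4, -3.5) does not reach this height (z outside [5, 27]); the r=4 cylinder at (-0.5, 4) contributes a regular 8-gon of circumradius 4 (area = (8/2)·4.000²·sin(360°/8) = 45.25 mm²); the cube at (10, 6.5) is not intersected at this z (z outside [4.5, 12.5]); Combining (union): the regions partially overlap — summed areas 513.25 mm² minus the doubly-counted overlap 18.73 mm² gives 494.52 mm² — area = 494.52 mm². So its area = 494.52 mm². Layer 50 is larger (1201.52 vs 494.52 mm²).

layer 50 (z = 12 mm)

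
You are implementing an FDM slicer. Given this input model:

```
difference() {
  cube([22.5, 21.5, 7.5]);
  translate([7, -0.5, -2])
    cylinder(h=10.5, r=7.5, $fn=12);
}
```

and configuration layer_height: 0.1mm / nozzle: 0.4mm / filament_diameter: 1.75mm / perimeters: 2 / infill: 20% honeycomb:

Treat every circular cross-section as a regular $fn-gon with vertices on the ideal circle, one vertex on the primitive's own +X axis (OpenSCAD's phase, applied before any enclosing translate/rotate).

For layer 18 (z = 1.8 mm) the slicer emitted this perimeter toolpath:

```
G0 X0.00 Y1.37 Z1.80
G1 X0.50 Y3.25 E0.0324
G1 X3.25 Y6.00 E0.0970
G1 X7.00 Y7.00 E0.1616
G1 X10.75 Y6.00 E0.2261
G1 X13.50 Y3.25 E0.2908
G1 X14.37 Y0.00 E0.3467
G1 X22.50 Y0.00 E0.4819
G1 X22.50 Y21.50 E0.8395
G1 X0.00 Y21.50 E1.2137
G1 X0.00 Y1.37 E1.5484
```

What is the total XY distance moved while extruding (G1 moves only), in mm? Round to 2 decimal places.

93.11 mm

Sum the Euclidean lengths of each G1 segment: total = 93.11 mm.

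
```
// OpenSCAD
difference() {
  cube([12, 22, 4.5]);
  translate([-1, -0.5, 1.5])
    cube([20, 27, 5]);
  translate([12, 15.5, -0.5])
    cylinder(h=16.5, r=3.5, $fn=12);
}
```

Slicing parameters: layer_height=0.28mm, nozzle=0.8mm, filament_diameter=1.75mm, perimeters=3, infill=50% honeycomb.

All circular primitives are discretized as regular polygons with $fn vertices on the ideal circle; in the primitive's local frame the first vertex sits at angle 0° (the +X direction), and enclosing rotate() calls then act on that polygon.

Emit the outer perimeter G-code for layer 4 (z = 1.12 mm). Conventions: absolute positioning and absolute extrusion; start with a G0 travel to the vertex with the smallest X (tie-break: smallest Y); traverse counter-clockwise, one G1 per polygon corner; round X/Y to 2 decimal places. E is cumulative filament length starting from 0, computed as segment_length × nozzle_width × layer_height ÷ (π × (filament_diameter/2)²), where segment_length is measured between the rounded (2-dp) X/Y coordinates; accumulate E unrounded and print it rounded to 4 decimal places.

At z = 1.12 mm: the cube (footprint 12×22) is included at this height; the cube at (-1, -0.5) is not intersected at this z (z outside [1.5, 6.5]); the r=3.5 cylinder at (12, 15.5) gives a regular 12-gon of circumradius 3.5 (constant along its height); Taking the first minus the rest: starting from the 12×22 cube, the r=3.5 cylinder at (12, 15.5) partially overlaps it — only the 18.38 mm² overlap (of its 36.75 mm²) is removed, clipping the outline — 1 connected region. The outline is a single polygon with 11 vertices. Extrusion per mm of travel: 0.8 × 0.28 / (π × 0.875²) = 0.093128. Accumulating E over each segment gives final E = 6.6930.

G0 X0.00 Y0.00 Z1.12
G1 X12.00 Y0.00 E1.1175
G1 X12.00 Y12.00 E2.2351
G1 X10.25 Y12.47 E2.4038
G1 X8.97 Y13.75 E2.5724
G1 X8.50 Y15.50 E2.7412
G1 X8.97 Y17.25 E2.9099
G1 X10.25 Y18.53 E3.0785
G1 X12.00 Y19.00 E3.2472
G1 X12.00 Y22.00 E3.5266
G1 X0.00 Y22.00 E4.6442
G1 X0.00 Y0.00 E6.6930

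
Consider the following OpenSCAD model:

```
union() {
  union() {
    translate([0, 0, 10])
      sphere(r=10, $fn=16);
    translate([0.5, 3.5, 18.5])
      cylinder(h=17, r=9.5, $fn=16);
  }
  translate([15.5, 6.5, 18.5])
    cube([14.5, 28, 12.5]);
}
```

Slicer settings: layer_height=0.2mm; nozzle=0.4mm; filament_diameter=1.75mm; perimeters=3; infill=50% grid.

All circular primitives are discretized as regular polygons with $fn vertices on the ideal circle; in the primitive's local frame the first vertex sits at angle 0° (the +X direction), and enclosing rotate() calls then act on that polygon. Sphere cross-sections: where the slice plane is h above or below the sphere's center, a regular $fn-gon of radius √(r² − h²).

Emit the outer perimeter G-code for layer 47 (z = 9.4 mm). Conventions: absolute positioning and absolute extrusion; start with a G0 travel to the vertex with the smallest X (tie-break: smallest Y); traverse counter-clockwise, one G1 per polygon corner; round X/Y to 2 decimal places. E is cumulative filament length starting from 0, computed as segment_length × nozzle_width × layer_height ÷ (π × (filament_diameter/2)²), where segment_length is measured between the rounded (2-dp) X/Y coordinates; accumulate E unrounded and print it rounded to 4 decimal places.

At z = 9.4 mm: the sphere: section is a regular 16-gon, circumradius = √(r²−h²) = √(10²−0.6²) = 9.982; the cylinder at (0.5, 3.5) does not reach this height (z outside [18.5, 35.5]); Merging all regions: only the r=10 sphere is present, so the union is just that shape — 1 connected region; the cube at (15.5, 6.5) does not reach this height (z outside [18.5, 31]); Combining (union): only the result so far is present, so the union is just that shape — 1 connected region. The outline is a single polygon with 16 vertices. Extrusion per mm of travel: 0.4 × 0.2 / (π × 0.875²) = 0.033260. Accumulating E over each segment gives final E = 2.0725.

G0 X-9.98 Y0.00 Z9.40
G1 X-9.22 Y-3.82 E0.1295
G1 X-7.06 Y-7.06 E0.2591
G1 X-3.82 Y-9.22 E0.3886
G1 X0.00 Y-9.98 E0.5181
G1 X3.82 Y-9.22 E0.6477
G1 X7.06 Y-7.06 E0.7772
G1 X9.22 Y-3.82 E0.9067
G1 X9.98 Y0.00 E1.0362
G1 X9.22 Y3.82 E1.1658
G1 X7.06 Y7.06 E1.2953
G1 X3.82 Y9.22 E1.4248
G1 X0.00 Y9.98 E1.5544
G1 X-3.82 Y9.22 E1.6839
G1 X-7.06 Y7.06 E1.8134
G1 X-9.22 Y3.82 E1.9429
G1 X-9.98 Y0.00 E2.0725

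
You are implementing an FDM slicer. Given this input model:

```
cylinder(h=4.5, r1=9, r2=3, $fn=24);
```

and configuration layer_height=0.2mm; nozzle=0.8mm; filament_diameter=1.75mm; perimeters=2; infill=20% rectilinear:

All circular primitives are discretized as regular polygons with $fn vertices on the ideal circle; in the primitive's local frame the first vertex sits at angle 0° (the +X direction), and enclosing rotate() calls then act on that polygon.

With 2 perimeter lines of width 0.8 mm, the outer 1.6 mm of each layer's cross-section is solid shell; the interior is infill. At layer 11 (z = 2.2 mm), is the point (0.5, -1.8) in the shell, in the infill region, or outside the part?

infill

At z = 2.2 mm: the cone contributes a regular 24-gon of circumradius 6.067 (interpolated between r1=9 and r2=3 at t=0.489). Overall, the cross-section is a single solid region. The nearest boundary edge runs (1.57, -5.86)→(3.03, -5.25); distance from the point to it = 4.16 mm. The point is inside the cross-section and 4.16 mm from the nearest boundary — more than the 1.6 mm shell width (2 × 0.8), so it's in the infill interior.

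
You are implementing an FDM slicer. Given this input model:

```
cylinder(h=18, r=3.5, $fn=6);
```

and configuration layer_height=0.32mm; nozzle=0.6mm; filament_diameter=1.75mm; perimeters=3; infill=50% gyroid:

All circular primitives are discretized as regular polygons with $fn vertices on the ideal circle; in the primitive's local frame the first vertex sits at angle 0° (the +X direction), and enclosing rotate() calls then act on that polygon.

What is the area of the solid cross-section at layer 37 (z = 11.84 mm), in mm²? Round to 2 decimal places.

At z = 11.84 mm: the r=3.5 cylinder gives a regular 6-gon of circumradius 3.5 (constant along its height) (area = (6/2)·3.500²·sin(360°/6) = 31.83 mm²). Overall, the cross-section is a single solid region. Net area = 31.83 mm².

31.83 mm²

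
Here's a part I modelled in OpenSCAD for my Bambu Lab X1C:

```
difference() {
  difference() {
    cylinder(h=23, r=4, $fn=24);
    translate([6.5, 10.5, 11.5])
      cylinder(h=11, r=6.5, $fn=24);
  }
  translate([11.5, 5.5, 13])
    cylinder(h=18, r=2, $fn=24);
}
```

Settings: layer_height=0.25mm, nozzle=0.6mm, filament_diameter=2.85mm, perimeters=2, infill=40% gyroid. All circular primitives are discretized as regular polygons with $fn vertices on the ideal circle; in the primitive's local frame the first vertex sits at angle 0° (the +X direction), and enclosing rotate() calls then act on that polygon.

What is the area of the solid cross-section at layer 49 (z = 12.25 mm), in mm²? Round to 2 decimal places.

49.69 mm²

At z = 12.25 mm: the cylinder: section is a regular 24-gon, circumradius r=4 (area = (24/2)·4.000²·sin(360°/24) = 49.69 mm²); the r=6.5 cylinder at (6.5, 10.5) gives a regular 24-gon of circumradius 6.5 (constant along its height) (area = (24/2)·6.500²·sin(360°/24) = 131.22 mm²); Taking the first minus the rest: starting from the r=4 cylinder (49.69 mm²), the r=6.5 cylinder at (6.5, 10.5) misses the remaining region (no effect) — area = 49.69 mm²; the cylinder at (11.5, 5.5) is absent (z outside [13, 31]); After the difference (first − rest): none of the subtracted shapes is present at this height, so that combined region is unchanged — area = 49.69 mm². Overall, the cross-section is a single solid region. Net area = 49.69 mm².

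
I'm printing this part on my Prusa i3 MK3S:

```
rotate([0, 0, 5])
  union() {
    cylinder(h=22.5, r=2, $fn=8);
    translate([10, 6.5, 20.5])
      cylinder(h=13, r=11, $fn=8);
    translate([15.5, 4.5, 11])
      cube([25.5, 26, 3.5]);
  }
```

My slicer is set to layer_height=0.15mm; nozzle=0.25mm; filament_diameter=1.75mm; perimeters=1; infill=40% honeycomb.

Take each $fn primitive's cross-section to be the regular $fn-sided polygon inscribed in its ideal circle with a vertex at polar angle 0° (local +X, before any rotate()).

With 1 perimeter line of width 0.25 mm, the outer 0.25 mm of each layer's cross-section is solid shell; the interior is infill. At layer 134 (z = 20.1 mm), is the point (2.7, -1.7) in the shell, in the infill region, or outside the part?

outside

At z = 20.1 mm: the r=2 cylinder contributes a regular 8-gon of circumradius 2; the cylinder at (10, 6.5) is absent (z outside [20.5, 33.5]); the cube at (15.5, 4.5) is absent (z outside [11, 14.5]); Combining (union): only the r=2 cylinder is present, so the union is just that shape — 1 connected region; (whole slice rotated 5° about Z — lengths, areas and connectivity unchanged). Overall, the cross-section is a single solid region. Undo the 5° rotation: the query point maps to (2.542, -1.929) in the un-rotated model frame. The nearest boundary edge runs (-0.00, -2.00)→(1.41, -1.41); distance from the point to it = 1.24 mm. The point is not inside any of the regions above, so it lies outside the cross-section (1.24 mm from the nearest boundary).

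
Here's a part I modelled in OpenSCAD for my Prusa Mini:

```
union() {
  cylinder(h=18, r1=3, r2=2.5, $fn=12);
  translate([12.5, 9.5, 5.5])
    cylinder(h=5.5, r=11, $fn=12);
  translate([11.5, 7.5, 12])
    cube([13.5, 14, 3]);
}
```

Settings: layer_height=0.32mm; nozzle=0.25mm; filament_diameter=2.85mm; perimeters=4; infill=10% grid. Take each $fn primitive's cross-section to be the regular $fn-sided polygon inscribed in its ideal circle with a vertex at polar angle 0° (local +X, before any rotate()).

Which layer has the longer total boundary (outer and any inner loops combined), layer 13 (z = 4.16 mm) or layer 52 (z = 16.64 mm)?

Layer 13 (z = 4.16): the cone: at t=0.231 of its height the radius interpolates to r₁+(r₂−r₁)t = 2.884, giving a regular 12-gon of that circumradius (perimeter = 2·12·2.884·sin(180°/12) = 17.92 mm); the cylinder at (12.5, 9.5) is absent (z outside [5.5, 11]); the cube at (11.5, 7.5) is not intersected at this z (z outside [12, 15]); Taking the union: only the cone is present, so the union is just that shape — boundary = 17.92 mm. So its perimeter = 17.92 mm. Layer 52 (z = 16.64): the cone (r1=3→r2=2.5) has section circumradius 2.538 here — a regular 12-gon (perimeter = 2·12·2.538·sin(180°/12) = 15.76 mm); the cylinder at (12.5, 9.5) does not reach this height (z outside [5.5, 11]); the cube at (11.5, 7.5) is not intersected at this z (z outside [12, 15]); Taking the union: only the cone is present, so the union is just that shape — boundary = 15.76 mm. So its perimeter = 15.76 mm. Layer 13 is larger (17.92 vs 15.76 mm).

layer 13 (z = 4.16 mm)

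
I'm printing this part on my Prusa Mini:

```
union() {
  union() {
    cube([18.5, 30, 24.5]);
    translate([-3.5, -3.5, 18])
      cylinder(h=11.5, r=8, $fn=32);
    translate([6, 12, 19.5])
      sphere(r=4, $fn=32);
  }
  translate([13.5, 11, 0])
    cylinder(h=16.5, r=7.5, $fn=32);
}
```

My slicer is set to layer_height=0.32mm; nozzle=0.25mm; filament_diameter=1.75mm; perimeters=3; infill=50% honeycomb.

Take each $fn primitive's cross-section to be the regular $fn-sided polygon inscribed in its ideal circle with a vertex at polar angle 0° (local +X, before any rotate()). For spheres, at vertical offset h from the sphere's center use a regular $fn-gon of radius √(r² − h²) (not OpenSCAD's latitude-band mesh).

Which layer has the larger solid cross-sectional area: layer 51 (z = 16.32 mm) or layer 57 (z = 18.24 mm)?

Layer 51 (z = 16.32): the cube is present — its section is the full 18.5×30 rectangle (area 555.00 mm²); the cylinder at (-3.5, -3.5) does not reach this height (z outside [18, 29.5]); the r=4 sphere at (6, 12) contributes a regular 32-gon of circumradius √(4²−3.18²) = 2.426 (area = (32/2)·2.426²·sin(360°/32) = 18.38 mm²); Merging all regions: the r=4 sphere at (6, 12) lies entirely inside the 18.5×30 cube, so the union is just the 18.5×30 cube — area = 555.00 mm²; the cylinder at (13.5, 11): section is a regular 32-gon, circumradius r=7.5 (area = (32/2)·7.500²·sin(360°/32) = 175.58 mm²); Taking the union: the regions partially overlap — summed areas 730.58 mm² minus the doubly-counted overlap 156.52 mm² gives 574.06 mm² — area = 574.06 mm². So its area = 574.06 mm². Layer 57 (z = 18.24): the 18.5×30 cube contributes its full rectangle (area 555.00 mm²); the r=8 cylinder at (-3.5, -3.5) contributes a regular 32-gon of circumradius 8 (area = (32/2)·8.000²·sin(360°/32) = 199.77 mm²); the r=4 sphere at (6, 12) slices to a regular 32-gon of circumradius 3.796 (√(r²−h²) with h=1.26 from center) (area = (32/2)·3.796²·sin(360°/32) = 44.99 mm²); Combining (union): the regions partially overlap — summed areas 799.76 mm² minus the doubly-counted overlap 53.20 mm² gives 746.56 mm² — area = 746.56 mm²; the cylinder at (13.5, 11) does not reach this height (z outside [0, 16.5]); Taking the union: only that combined region is present, so the union is just that shape — area = 746.56 mm². So its area = 746.56 mm². Layer 57 is larger (746.56 vs 574.06 mm²).

layer 57 (z = 18.24 mm)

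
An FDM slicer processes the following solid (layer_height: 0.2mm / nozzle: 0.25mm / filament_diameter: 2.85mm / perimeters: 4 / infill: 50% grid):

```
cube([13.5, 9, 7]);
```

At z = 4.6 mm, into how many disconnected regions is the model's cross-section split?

At z = 4.6 mm: the cube is present — its section is the full 13.5×9 rectangle. The result has 1 disconnected region.

1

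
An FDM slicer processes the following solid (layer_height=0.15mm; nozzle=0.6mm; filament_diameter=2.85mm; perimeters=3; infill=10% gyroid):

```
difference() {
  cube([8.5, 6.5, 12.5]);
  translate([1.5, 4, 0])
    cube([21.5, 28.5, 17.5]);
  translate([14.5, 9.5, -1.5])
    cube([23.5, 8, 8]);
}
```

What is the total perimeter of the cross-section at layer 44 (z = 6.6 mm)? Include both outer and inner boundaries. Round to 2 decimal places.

30.00 mm

At z = 6.6 mm: the cube is present — its section is the full 8.5×6.5 rectangle (perimeter 30.00 mm); the 21.5×28.5 cube at (1.5, 4) contributes its full rectangle (perimeter 100.00 mm); the cube at (14.5, 9.5) is absent (z outside [-1.5, 6.5]); After the difference (first − rest): starting from the 8.5×6.5 cube, the 21.5×28.5 cube at (1.5, 4) partially overlaps it — only the 17.50 mm² overlap (of its 612.75 mm²) is removed, clipping the outline — boundary = 30.00 mm. Overall, the cross-section is a single solid region. Total boundary length (outer) = 30.00 mm.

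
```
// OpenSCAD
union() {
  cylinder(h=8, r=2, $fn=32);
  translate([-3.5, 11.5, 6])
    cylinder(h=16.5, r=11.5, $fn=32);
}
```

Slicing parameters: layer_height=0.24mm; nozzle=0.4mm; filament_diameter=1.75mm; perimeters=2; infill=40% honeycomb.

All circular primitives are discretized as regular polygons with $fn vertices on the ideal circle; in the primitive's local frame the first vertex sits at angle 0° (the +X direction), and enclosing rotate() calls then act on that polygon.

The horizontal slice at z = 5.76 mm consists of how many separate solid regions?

1

At z = 5.76 mm: the r=2 cylinder contributes a regular 32-gon of circumradius 2; the cylinder at (-3.5, 11.5) is absent (z outside [6, 22.5]); Merging all regions: only the r=2 cylinder is present, so the union is just that shape — 1 connected region. The result has 1 disconnected region.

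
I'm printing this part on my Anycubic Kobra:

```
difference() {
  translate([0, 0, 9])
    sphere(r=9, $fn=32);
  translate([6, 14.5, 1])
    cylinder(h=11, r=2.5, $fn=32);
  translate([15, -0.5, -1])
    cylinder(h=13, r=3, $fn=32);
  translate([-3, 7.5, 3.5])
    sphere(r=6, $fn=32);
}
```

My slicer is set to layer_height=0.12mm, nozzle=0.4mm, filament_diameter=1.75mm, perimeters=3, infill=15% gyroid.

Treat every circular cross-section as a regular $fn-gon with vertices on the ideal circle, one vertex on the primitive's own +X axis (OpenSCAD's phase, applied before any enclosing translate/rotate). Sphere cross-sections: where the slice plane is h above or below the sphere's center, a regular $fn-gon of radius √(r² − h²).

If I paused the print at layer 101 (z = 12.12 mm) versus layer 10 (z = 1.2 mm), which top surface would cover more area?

layer 101 (z = 12.12 mm)

Layer 101 (z = 12.12): the r=9 sphere slices to a regular 32-gon of circumradius 8.442 (√(r²−h²) with h=3.12 from center) (area = (32/2)·8.442²·sin(360°/32) = 222.45 mm²); the cylinder at (6, 14.5) is not intersected at this z (z outside [1, 12]); the cylinder at (15, -0.5) is absent (z outside [-1, 12]); the sphere at (-3, 7.5) is not intersected at this z (|z−center|=8.620 > r=6); Subtracting the remaining from the first: none of the subtracted shapes is present at this height, so the r=9 sphere is unchanged — area = 222.45 mm². So its area = 222.45 mm². Layer 10 (z = 1.2): the r=9 sphere slices to a regular 32-gon of circumradius 4.490 (√(r²−h²) with h=7.8 from center) (area = (32/2)·4.490²·sin(360°/32) = 62.93 mm²); the r=2.5 cylinder at (6, 14.5) gives a regular 32-gon of circumradius 2.5 (constant along its height) (area = (32/2)·2.500²·sin(360°/32) = 19.51 mm²); the cylinder at (15, -0.5): section is a regular 32-gon, circumradius r=3 (area = (32/2)·3.000²·sin(360°/32) = 28.09 mm²); the sphere at (-3, 7.5): section is a regular 32-gon, circumradius = √(r²−h²) = √(6²−2.3²) = 5.542 (area = (32/2)·5.542²·sin(360°/32) = 95.86 mm²); Subtracting the remaining from the first: starting from the r=9 sphere (62.93 mm²), the r=2.5 cylinder at (6, 14.5) misses the remaining region (no effect); the r=3 cylinder at (15, -0.5) misses the remaining region (no effect); the r=6 sphere at (-3, 7.5) partially overlaps it — only the 7.65 mm² overlap (of its 95.86 mm²) is removed, clipping the outline — area = 55.28 mm². So its area = 55.28 mm². Layer 101 is larger (222.45 vs 55.28 mm²).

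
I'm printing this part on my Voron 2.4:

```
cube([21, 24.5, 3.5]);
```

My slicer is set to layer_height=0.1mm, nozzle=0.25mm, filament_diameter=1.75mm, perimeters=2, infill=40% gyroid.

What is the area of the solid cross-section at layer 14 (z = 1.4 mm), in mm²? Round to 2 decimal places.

At z = 1.4 mm: the 21×24.5 cube contributes its full rectangle (area 514.50 mm²). Overall, the cross-section is a single solid region. Net area = 514.50 mm².

514.50 mm²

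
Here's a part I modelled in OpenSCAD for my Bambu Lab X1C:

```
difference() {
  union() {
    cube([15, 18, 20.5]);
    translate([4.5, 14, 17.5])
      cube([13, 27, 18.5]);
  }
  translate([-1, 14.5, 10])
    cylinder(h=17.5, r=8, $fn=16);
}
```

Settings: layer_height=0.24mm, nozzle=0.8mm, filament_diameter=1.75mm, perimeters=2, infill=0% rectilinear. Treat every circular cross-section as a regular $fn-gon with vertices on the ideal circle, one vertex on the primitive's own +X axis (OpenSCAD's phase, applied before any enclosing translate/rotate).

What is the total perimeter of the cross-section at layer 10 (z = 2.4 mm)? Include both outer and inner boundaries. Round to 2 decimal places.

66.00 mm

At z = 2.4 mm: the cube (footprint 15×18) is included at this height (perimeter 66.00 mm); the cube at (4.5, 14) is not intersected at this z (z outside [17.5, 36]); Combining (union): only the 15×18 cube is present, so the union is just that shape — boundary = 66.00 mm; the cylinder at (-1, 14.5) does not reach this height (z outside [10, 27.5]); Subtracting the remaining from the first: none of the subtracted shapes is present at this height, so the result so far is unchanged — boundary = 66.00 mm. Overall, the cross-section is a single solid region. Total boundary length (outer) = 66.00 mm.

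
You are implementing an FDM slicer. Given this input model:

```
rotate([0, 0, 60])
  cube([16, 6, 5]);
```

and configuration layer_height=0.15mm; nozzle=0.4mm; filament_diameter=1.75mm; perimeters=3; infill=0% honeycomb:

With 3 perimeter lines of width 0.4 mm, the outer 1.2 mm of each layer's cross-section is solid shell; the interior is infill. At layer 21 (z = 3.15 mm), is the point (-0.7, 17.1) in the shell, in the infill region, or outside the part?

At z = 3.15 mm: the 16×6 cube contributes its full rectangle; (rotated 60° about Z; rotation is an isometry so areas/perimeters/island counts are preserved). Overall, the cross-section is a single solid region. Undo the 60° rotation: the query point maps to (14.459, 9.156) in the un-rotated model frame. The nearest boundary edge runs (16.00, 6.00)→(0.00, 6.00); distance from the point to it = 3.16 mm. The point is not inside any of the regions above, so it lies outside the cross-section (3.16 mm from the nearest boundary).

outside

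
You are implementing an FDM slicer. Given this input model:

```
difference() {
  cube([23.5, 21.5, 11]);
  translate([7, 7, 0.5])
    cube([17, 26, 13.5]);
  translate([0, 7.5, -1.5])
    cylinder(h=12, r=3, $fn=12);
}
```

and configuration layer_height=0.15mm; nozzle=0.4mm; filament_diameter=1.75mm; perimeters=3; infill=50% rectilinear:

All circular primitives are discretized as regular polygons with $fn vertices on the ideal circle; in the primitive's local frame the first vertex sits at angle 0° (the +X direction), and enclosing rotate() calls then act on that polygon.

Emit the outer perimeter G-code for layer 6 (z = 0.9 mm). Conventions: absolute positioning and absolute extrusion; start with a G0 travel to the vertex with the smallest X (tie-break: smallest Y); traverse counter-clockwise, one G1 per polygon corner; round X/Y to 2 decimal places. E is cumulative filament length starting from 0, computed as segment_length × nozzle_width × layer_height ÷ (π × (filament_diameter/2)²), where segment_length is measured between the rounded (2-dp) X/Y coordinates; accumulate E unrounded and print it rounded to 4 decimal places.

G0 X0.00 Y0.00 Z0.90
G1 X23.50 Y0.00 E0.5862
G1 X23.50 Y7.00 E0.7608
G1 X7.00 Y7.00 E1.1724
G1 X7.00 Y21.50 E1.5341
G1 X0.00 Y21.50 E1.7087
G1 X0.00 Y10.50 E1.9831
G1 X1.50 Y10.10 E2.0219
G1 X2.60 Y9.00 E2.0607
G1 X3.00 Y7.50 E2.0994
G1 X2.60 Y6.00 E2.1381
G1 X1.50 Y4.90 E2.1769
G1 X0.00 Y4.50 E2.2156
G1 X0.00 Y0.00 E2.3279

At z = 0.9 mm: the cube is present — its section is the full 23.5×21.5 rectangle; the 17×26 cube at (7, 7) contributes its full rectangle; the r=3 cylinder at (0, 7.5) gives a regular 12-gon of circumradius 3 (constant along its height); Subtracting the remaining from the first: starting from the 23.5×21.5 cube, the 17×26 cube at (7, 7) partially overlaps it — only the 239.25 mm² overlap (of its 442.00 mm²) is removed, clipping the outline; the r=3 cylinder at (0, 7.5) partially overlaps it — only the 13.50 mm² overlap (of its 27.00 mm²) is removed, clipping the outline — 1 connected region. The outline is a single polygon with 13 vertices. Extrusion per mm of travel: 0.4 × 0.15 / (π × 0.875²) = 0.024945. Accumulating E over each segment gives final E = 2.3279.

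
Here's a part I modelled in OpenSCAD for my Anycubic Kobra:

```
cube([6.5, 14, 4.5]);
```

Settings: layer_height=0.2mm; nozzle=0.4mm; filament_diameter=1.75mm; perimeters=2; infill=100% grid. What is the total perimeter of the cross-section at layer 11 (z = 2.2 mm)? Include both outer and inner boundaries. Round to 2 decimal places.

41.00 mm

At z = 2.2 mm: the cube is present — its section is the full 6.5×14 rectangle (perimeter 41.00 mm). Overall, the cross-section is a single solid region. Total boundary length (outer) = 41.00 mm.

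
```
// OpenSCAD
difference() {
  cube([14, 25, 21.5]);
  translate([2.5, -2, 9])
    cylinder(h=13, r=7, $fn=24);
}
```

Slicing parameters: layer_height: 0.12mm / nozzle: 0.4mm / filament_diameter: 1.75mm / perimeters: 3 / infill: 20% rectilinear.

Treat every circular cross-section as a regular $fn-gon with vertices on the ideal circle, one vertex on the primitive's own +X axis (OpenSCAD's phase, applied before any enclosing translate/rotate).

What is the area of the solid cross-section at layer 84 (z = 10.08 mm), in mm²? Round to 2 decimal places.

At z = 10.08 mm: the cube (footprint 14×25) is included at this height (area 350.00 mm²); the cylinder at (2.5, -2): section is a regular 24-gon, circumradius r=7 (area = (24/2)·7.000²·sin(360°/24) = 152.19 mm²); Subtracting the remaining from the first: starting from the 14×25 cube (350.00 mm²), the r=7 cylinder at (2.5, -2) partially overlaps it — only the 36.34 mm² overlap (of its 152.19 mm²) is removed, clipping the outline — area = 313.66 mm². Overall, the cross-section is a single solid region. Net area = 313.66 mm².

313.66 mm²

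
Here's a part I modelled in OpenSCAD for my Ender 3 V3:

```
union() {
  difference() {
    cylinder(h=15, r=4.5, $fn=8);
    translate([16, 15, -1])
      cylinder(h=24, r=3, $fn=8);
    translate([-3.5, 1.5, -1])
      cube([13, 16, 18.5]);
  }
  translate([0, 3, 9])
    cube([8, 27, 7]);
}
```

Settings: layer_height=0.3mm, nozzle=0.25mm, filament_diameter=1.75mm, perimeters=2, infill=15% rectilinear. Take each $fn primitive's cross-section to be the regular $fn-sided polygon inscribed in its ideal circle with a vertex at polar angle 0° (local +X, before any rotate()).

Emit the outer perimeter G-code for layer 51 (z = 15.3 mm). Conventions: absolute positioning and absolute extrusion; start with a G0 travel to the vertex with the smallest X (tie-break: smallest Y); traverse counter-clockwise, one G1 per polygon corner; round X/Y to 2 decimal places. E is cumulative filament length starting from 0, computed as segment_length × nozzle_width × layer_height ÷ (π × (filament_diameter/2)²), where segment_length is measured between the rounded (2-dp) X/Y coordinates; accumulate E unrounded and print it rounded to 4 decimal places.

At z = 15.3 mm: the cylinder is not intersected at this z (z outside [0, 15]); the cylinder at (16, 15): section is a regular 8-gon, circumradius r=3; the cube at (-3.5, 1.5) is present — its section is the full 13×16 rectangle; After the difference (first − rest): the first operand is absent here, so nothing remains; the 8×27 cube at (0, 3) contributes its full rectangle; Combining (union): only the 8×27 cube at (0, 3) is present, so the union is just that shape — 1 connected region. The outline is a single polygon with 4 vertices. Extrusion per mm of travel: 0.25 × 0.3 / (π × 0.875²) = 0.031181. Accumulating E over each segment gives final E = 2.1827.

G0 X0.00 Y3.00 Z15.30
G1 X8.00 Y3.00 E0.2495
G1 X8.00 Y30.00 E1.0913
G1 X0.00 Y30.00 E1.3408
G1 X0.00 Y3.00 E2.1827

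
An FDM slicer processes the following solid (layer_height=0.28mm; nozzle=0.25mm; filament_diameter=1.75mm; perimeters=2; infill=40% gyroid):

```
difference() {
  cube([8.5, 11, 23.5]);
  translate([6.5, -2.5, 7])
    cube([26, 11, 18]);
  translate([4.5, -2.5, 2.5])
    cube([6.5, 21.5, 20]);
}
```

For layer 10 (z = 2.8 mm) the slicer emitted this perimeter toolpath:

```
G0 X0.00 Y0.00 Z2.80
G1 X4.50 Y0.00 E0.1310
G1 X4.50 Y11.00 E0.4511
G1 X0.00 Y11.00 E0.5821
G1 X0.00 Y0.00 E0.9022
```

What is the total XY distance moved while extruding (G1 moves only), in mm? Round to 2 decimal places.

Sum the Euclidean lengths of each G1 segment: total = 31.00 mm.

31.00 mm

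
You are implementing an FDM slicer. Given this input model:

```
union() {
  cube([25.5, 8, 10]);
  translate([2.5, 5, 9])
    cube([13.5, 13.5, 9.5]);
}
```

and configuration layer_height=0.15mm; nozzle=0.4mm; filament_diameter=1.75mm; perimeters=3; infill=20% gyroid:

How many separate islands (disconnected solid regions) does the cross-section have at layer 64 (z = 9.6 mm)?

1

At z = 9.6 mm: the cube is present — its section is the full 25.5×8 rectangle; the cube at (2.5, 5) (footprint 13.5×13.5) is included at this height; Combining (union): the regions partially overlap (shared area 40.50 mm²), so overlapping operands fuse into one piece — 1 connected region. Overall, the cross-section is a single solid region. Island count = 1.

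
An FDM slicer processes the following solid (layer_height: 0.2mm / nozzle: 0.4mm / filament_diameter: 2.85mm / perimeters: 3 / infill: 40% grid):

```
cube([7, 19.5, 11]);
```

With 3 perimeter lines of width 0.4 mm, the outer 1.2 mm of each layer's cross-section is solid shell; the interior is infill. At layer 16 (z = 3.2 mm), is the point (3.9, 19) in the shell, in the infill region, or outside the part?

At z = 3.2 mm: the 7×19.5 cube contributes its full rectangle. Overall, the cross-section is a single solid region. The nearest boundary edge runs (7.00, 19.50)→(0.00, 19.50); distance from the point to it = 0.50 mm. The point is inside the cross-section, 0.50 mm from the nearest boundary — within the 1.2 mm shell band (3 × 0.4).

shell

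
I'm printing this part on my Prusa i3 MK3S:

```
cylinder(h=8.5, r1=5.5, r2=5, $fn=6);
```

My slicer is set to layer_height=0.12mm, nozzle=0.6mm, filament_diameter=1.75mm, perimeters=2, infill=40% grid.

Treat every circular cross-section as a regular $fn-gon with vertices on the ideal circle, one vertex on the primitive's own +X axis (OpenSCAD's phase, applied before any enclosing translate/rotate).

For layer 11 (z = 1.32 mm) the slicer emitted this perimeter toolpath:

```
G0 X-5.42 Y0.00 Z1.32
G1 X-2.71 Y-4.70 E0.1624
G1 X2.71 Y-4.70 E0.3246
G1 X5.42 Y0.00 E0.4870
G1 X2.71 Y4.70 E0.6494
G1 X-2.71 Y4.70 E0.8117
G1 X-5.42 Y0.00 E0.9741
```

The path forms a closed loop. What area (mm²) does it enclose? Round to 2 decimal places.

76.42 mm²

Apply the shoelace formula to the sequence of (X, Y) vertices; enclosed area = 76.42 mm².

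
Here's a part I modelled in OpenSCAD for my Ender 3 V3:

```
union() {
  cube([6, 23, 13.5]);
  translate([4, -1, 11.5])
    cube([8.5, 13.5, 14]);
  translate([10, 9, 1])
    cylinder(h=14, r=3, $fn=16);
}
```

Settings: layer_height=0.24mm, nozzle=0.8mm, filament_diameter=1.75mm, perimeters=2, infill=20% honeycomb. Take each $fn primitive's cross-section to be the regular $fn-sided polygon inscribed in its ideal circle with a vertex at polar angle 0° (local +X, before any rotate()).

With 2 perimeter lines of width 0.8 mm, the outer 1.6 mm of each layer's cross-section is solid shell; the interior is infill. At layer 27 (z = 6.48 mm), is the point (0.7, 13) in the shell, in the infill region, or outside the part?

shell

At z = 6.48 mm: the cube (footprint 6×23) is included at this height; the cube at (4, -1) does not reach this height (z outside [11.5, 25.5]); the r=3 cylinder at (10, 9) contributes a regular 16-gon of circumradius 3; Combining (union): the 2 present regions are separate (no shared area or edge), so areas and boundary lengths simply add and each stays a separate island — 2 connected regions. Overall, the cross-section has 2 separate islands. The nearest boundary edge runs (0.00, 0.00)→(0.00, 23.00); distance from the point to it = 0.70 mm. (Shell/infill is judged within the island containing the point — the largest one.) The point is inside the cross-section, 0.70 mm from the nearest boundary — within the 1.6 mm shell band (2 × 0.8).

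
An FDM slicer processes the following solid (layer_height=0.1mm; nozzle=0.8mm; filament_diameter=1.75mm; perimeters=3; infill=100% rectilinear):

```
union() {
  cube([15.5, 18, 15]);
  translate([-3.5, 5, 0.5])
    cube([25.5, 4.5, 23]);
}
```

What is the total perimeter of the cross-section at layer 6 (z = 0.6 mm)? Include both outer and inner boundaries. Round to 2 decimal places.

At z = 0.6 mm: the cube (footprint 15.5×18) is included at this height (perimeter 67.00 mm); the 25.5×4.5 cube at (-3.5, 5) contributes its full rectangle (perimeter 60.00 mm); Combining (union): the regions partially overlap (shared area 69.75 mm²), so the edge portions inside another operand are dropped and the merged outline is re-measured after clipping — boundary = 87.00 mm. Overall, the cross-section is a single solid region. Total boundary length (outer) = 87.00 mm.

87.00 mm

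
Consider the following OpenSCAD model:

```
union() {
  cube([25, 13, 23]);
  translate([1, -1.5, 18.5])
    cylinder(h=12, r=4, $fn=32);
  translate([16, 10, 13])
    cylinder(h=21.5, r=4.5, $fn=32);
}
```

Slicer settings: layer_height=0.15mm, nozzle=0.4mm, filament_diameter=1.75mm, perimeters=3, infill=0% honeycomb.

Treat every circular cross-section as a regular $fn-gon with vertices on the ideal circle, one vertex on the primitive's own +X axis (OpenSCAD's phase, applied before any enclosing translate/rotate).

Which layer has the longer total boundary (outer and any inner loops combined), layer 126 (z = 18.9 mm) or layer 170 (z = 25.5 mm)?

layer 126 (z = 18.9 mm)

Layer 126 (z = 18.9): the cube (footprint 25×13) is included at this height (perimeter 76.00 mm); the r=4 cylinder at (1, -1.5) contributes a regular 32-gon of circumradius 4 (perimeter = 2·32·4.000·sin(180°/32) = 25.09 mm); the r=4.5 cylinder at (16, 10) gives a regular 32-gon of circumradius 4.5 (constant along its height) (perimeter = 2·32·4.500·sin(180°/32) = 28.23 mm); Merging all regions: the regions partially overlap (shared area 65.44 mm²), so the edge portions inside another operand are dropped and the merged outline is re-measured after clipping — boundary = 89.15 mm. So its perimeter = 89.15 mm. Layer 170 (z = 25.5): the cube does not reach this height (z outside [0, 23]); the cylinder at (1, -1.5): section is a regular 32-gon, circumradius r=4 (perimeter = 2·32·4.000·sin(180°/32) = 25.09 mm); the cylinder at (16, 10): section is a regular 32-gon, circumradius r=4.5 (perimeter = 2·32·4.500·sin(180°/32) = 28.23 mm); Merging all regions: the 2 present regions are separate (no shared area or edge), so areas and boundary lengths simply add and each stays a separate island — boundary = 53.32 mm. So its perimeter = 53.32 mm. Layer 126 is larger (89.15 vs 53.32 mm).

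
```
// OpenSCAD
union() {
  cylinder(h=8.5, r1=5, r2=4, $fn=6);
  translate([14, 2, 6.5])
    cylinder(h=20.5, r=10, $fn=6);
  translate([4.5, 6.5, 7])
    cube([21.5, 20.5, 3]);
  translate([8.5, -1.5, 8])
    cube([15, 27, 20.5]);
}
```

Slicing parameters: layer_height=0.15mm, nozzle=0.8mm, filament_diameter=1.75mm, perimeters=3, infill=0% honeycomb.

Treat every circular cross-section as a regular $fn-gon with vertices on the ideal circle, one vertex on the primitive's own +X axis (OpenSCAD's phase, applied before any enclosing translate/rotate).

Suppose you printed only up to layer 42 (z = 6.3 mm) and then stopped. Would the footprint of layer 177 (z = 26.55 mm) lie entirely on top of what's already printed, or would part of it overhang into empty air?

Compare the two slices. At z = 6.3: the cone: at t=0.741 of its height the radius interpolates to r₁+(r₂−r₁)t = 4.259, giving a regular 6-gon of that circumradius (area = (6/2)·4.259²·sin(360°/6) = 47.12 mm²); the cylinder at (14, 2) is absent (z outside [6.5, 27]); the cube at (4.5, 6.5) does not reach this height (z outside [7, 10]); the cube at (8.5, -1.5) is absent (z outside [8, 28.5]); Merging all regions: only the cone is present, so the union is just that shape — area = 47.12 mm². At z = 26.55: the cone is absent (z outside [0, 8.5]); the cylinder at (14, 2): section is a regular 6-gon, circumradius r=10 (area = (6/2)·10.000²·sin(360°/6) = 259.81 mm²); the cube at (4.5, 6.5) does not reach this height (z outside [7, 10]); the cube at (8.5, -1.5) (footprint 15×27) is included at this height (area 405.00 mm²); Merging all regions: the regions partially overlap — summed areas 664.81 mm² minus the doubly-counted overlap 162.65 mm² gives 502.16 mm² — area = 502.16 mm². Checking containment: at z = 26.55 the cross-section extends beyond the z = 6.3 cross-section by about 502.16 mm².

part overhangs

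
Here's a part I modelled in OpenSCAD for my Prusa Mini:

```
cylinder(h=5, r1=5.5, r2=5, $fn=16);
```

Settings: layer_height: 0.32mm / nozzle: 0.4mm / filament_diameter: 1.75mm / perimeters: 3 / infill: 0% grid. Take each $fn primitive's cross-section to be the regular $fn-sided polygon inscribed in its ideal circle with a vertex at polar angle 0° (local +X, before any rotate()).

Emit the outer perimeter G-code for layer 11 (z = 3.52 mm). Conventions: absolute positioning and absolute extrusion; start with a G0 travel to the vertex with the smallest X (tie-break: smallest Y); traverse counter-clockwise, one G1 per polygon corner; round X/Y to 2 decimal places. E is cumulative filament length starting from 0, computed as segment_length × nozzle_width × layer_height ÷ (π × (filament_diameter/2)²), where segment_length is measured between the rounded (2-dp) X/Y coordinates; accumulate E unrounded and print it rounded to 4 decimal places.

At z = 3.52 mm: the cone (r1=5.5→r2=5) has section circumradius 5.148 here — a regular 16-gon. The outline is a single polygon with 16 vertices. Extrusion per mm of travel: 0.4 × 0.32 / (π × 0.875²) = 0.053216. Accumulating E over each segment gives final E = 1.7110.

G0 X-5.15 Y0.00 Z3.52
G1 X-4.76 Y-1.97 E0.1069
G1 X-3.64 Y-3.64 E0.2139
G1 X-1.97 Y-4.76 E0.3209
G1 X0.00 Y-5.15 E0.4278
G1 X1.97 Y-4.76 E0.5346
G1 X3.64 Y-3.64 E0.6416
G1 X4.76 Y-1.97 E0.7486
G1 X5.15 Y0.00 E0.8555
G1 X4.76 Y1.97 E0.9624
G1 X3.64 Y3.64 E1.0694
G1 X1.97 Y4.76 E1.1764
G1 X0.00 Y5.15 E1.2833
G1 X-1.97 Y4.76 E1.3901
G1 X-3.64 Y3.64 E1.4971
G1 X-4.76 Y1.97 E1.6041
G1 X-5.15 Y0.00 E1.7110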